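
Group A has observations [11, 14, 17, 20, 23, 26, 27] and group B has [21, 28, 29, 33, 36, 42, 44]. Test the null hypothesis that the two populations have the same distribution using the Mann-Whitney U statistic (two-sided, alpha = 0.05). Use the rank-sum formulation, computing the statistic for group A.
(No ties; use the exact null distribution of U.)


Step 1: Combine and sort all 14 observations; assign midranks.
sorted (value, group): (11,X), (14,X), (17,X), (20,X), (21,Y), (23,X), (26,X), (27,X), (28,Y), (29,Y), (33,Y), (36,Y), (42,Y), (44,Y)
ranks: 11->1, 14->2, 17->3, 20->4, 21->5, 23->6, 26->7, 27->8, 28->9, 29->10, 33->11, 36->12, 42->13, 44->14
Step 2: Rank sum for X: R1 = 1 + 2 + 3 + 4 + 6 + 7 + 8 = 31.
Step 3: U_X = R1 - n1(n1+1)/2 = 31 - 7*8/2 = 31 - 28 = 3.
       U_Y = n1*n2 - U_X = 49 - 3 = 46.
Step 4: No ties, so the exact null distribution of U (based on enumerating the C(14,7) = 3432 equally likely rank assignments) gives the two-sided p-value.
Step 5: p-value = 0.004079; compare to alpha = 0.05. reject H0.

U_X = 3, p = 0.004079, reject H0 at alpha = 0.05.


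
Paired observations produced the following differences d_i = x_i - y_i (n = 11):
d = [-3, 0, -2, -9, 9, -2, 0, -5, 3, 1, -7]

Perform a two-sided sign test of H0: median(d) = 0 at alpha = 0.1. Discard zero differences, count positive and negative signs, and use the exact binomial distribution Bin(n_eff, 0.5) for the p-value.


Step 1: Discard zero differences. Original n = 11; n_eff = number of nonzero differences = 9.
Nonzero differences (with sign): -3, -2, -9, +9, -2, -5, +3, +1, -7
Step 2: Count signs: positive = 3, negative = 6.
Step 3: Under H0: P(positive) = 0.5, so the number of positives S ~ Bin(9, 0.5).
Step 4: Two-sided exact p-value = sum of Bin(9,0.5) probabilities at or below the observed probability = 0.507812.
Step 5: alpha = 0.1. fail to reject H0.

n_eff = 9, pos = 3, neg = 6, p = 0.507812, fail to reject H0.


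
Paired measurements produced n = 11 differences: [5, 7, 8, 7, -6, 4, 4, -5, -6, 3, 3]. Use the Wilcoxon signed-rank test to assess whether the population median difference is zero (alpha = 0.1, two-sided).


Step 1: Drop any zero differences (none here) and take |d_i|.
|d| = [5, 7, 8, 7, 6, 4, 4, 5, 6, 3, 3]
Step 2: Midrank |d_i| (ties get averaged ranks).
ranks: |5|->5.5, |7|->9.5, |8|->11, |7|->9.5, |6|->7.5, |4|->3.5, |4|->3.5, |5|->5.5, |6|->7.5, |3|->1.5, |3|->1.5
Step 3: Attach original signs; sum ranks with positive sign and with negative sign.
W+ = 5.5 + 9.5 + 11 + 9.5 + 3.5 + 3.5 + 1.5 + 1.5 = 45.5
W- = 7.5 + 5.5 + 7.5 = 20.5
(Check: W+ + W- = 66 should equal n(n+1)/2 = 66.)
Step 4: Test statistic W = min(W+, W-) = 20.5.
Step 5: Ties in |d|, so use the tie-corrected normal approximation.
        E[W] = n(n+1)/4 = 11*12/4 = 33.
        Tie groups: |d|=3 (t=2), |d|=4 (t=2), |d|=5 (t=2), |d|=6 (t=2), |d|=7 (t=2); sum(t^3 - t) = 30.
        Var[W] = n(n+1)(2n+1)/24 - sum(t^3-t)/48 = 3036/24 - 30/48 = 125.875.
        z = (W - E[W]) / sqrt(Var[W]) = (20.5 - 33) / 11.2194 = -1.1141.
        Two-sided p = 2*Phi(z) = 0.265219.
Step 6: alpha = 0.1. fail to reject H0.

W+ = 45.5, W- = 20.5, W = min = 20.5, p = 0.265219, fail to reject H0.


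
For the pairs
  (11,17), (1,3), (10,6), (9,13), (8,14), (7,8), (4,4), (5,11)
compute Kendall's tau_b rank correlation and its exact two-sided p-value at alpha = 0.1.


Step 1: Enumerate the 28 unordered pairs (i,j) with i<j and classify each by sign(x_j-x_i) * sign(y_j-y_i).
  (1,2):dx=-10,dy=-14->C; (1,3):dx=-1,dy=-11->C; (1,4):dx=-2,dy=-4->C; (1,5):dx=-3,dy=-3->C
  (1,6):dx=-4,dy=-9->C; (1,7):dx=-7,dy=-13->C; (1,8):dx=-6,dy=-6->C; (2,3):dx=+9,dy=+3->C
  (2,4):dx=+8,dy=+10->C; (2,5):dx=+7,dy=+11->C; (2,6):dx=+6,dy=+5->C; (2,7):dx=+3,dy=+1->C
  (2,8):dx=+4,dy=+8->C; (3,4):dx=-1,dy=+7->D; (3,5):dx=-2,dy=+8->D; (3,6):dx=-3,dy=+2->D
  (3,7):dx=-6,dy=-2->C; (3,8):dx=-5,dy=+5->D; (4,5):dx=-1,dy=+1->D; (4,6):dx=-2,dy=-5->C
  (4,7):dx=-5,dy=-9->C; (4,8):dx=-4,dy=-2->C; (5,6):dx=-1,dy=-6->C; (5,7):dx=-4,dy=-10->C
  (5,8):dx=-3,dy=-3->C; (6,7):dx=-3,dy=-4->C; (6,8):dx=-2,dy=+3->D; (7,8):dx=+1,dy=+7->C
Step 2: C = 22, D = 6, total pairs = 28.
Step 3: tau = (C - D)/(n(n-1)/2) = (22 - 6)/28 = 0.571429.
Step 4: Exact two-sided p-value (enumerate n! = 40320 permutations of y under H0): p = 0.061012.
Step 5: alpha = 0.1. reject H0.

tau_b = 0.5714 (C=22, D=6), p = 0.061012, reject H0.


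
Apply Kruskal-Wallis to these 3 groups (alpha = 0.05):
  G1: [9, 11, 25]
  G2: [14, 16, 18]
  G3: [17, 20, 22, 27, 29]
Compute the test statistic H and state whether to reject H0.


Step 1: Combine all N = 11 observations and assign midranks.
sorted (value, group, rank): (9,G1,1), (11,G1,2), (14,G2,3), (16,G2,4), (17,G3,5), (18,G2,6), (20,G3,7), (22,G3,8), (25,G1,9), (27,G3,10), (29,G3,11)
Step 2: Sum ranks within each group.
R_1 = 12 (n_1 = 3)
R_2 = 13 (n_2 = 3)
R_3 = 41 (n_3 = 5)
Step 3: H = 12/(N(N+1)) * sum(R_i^2/n_i) - 3(N+1)
     = 12/(11*12) * (12^2/3 + 13^2/3 + 41^2/5) - 3*12
     = 0.090909 * 440.533 - 36
     = 4.048485.
Step 4: No ties, so H is used without correction.
Step 5: Under H0, H ~ chi^2(2); p-value = 0.132094.
Step 6: alpha = 0.05. fail to reject H0.

H = 4.0485, df = 2, p = 0.132094, fail to reject H0.


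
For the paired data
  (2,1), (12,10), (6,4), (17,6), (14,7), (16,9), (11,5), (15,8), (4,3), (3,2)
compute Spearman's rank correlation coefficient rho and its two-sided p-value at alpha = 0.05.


Step 1: Rank x and y separately (midranks; no ties here).
rank(x): 2->1, 12->6, 6->4, 17->10, 14->7, 16->9, 11->5, 15->8, 4->3, 3->2
rank(y): 1->1, 10->10, 4->4, 6->6, 7->7, 9->9, 5->5, 8->8, 3->3, 2->2
Step 2: d_i = R_x(i) - R_y(i); compute d_i^2.
  (1-1)^2=0, (6-10)^2=16, (4-4)^2=0, (10-6)^2=16, (7-7)^2=0, (9-9)^2=0, (5-5)^2=0, (8-8)^2=0, (3-3)^2=0, (2-2)^2=0
sum(d^2) = 32.
Step 3: rho = 1 - 6*32 / (10*(10^2 - 1)) = 1 - 192/990 = 0.806061.
Step 4: Under H0, t = rho * sqrt((n-2)/(1-rho^2)) = 3.8522 ~ t(8).
Step 5: Two-sided p-value from the t-distribution with 8 df = 0.004862.
Step 6: alpha = 0.05. reject H0.

rho = 0.8061, p = 0.004862, reject H0 at alpha = 0.05.


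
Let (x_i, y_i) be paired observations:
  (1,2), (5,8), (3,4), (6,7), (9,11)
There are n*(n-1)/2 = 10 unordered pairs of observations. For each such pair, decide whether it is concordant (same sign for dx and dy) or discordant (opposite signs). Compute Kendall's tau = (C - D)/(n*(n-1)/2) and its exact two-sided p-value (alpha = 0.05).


Step 1: Enumerate the 10 unordered pairs (i,j) with i<j and classify each by sign(x_j-x_i) * sign(y_j-y_i).
  (1,2):dx=+4,dy=+6->C; (1,3):dx=+2,dy=+2->C; (1,4):dx=+5,dy=+5->C; (1,5):dx=+8,dy=+9->C
  (2,3):dx=-2,dy=-4->C; (2,4):dx=+1,dy=-1->D; (2,5):dx=+4,dy=+3->C; (3,4):dx=+3,dy=+3->C
  (3,5):dx=+6,dy=+7->C; (4,5):dx=+3,dy=+4->C
Step 2: C = 9, D = 1, total pairs = 10.
Step 3: tau = (C - D)/(n(n-1)/2) = (9 - 1)/10 = 0.800000.
Step 4: Exact two-sided p-value (enumerate n! = 120 permutations of y under H0): p = 0.083333.
Step 5: alpha = 0.05. fail to reject H0.

tau_b = 0.8000 (C=9, D=1), p = 0.083333, fail to reject H0.


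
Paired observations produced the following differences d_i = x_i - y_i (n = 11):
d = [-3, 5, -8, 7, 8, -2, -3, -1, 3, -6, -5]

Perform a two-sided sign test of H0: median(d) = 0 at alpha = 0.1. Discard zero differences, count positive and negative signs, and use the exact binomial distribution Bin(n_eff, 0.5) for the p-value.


Step 1: Discard zero differences. Original n = 11; n_eff = number of nonzero differences = 11.
Nonzero differences (with sign): -3, +5, -8, +7, +8, -2, -3, -1, +3, -6, -5
Step 2: Count signs: positive = 4, negative = 7.
Step 3: Under H0: P(positive) = 0.5, so the number of positives S ~ Bin(11, 0.5).
Step 4: Two-sided exact p-value = sum of Bin(11,0.5) probabilities at or below the observed probability = 0.548828.
Step 5: alpha = 0.1. fail to reject H0.

n_eff = 11, pos = 4, neg = 7, p = 0.548828, fail to reject H0.


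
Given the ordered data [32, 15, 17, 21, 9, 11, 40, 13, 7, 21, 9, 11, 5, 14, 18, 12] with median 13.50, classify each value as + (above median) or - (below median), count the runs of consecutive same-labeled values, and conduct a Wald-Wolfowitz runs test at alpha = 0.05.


Step 1: Compute median = 13.50; label A = above, B = below.
Labels in order: AAAABBABBABBBAAB  (n_A = 8, n_B = 8)
Step 2: Count runs R = 8.
Step 3: Under H0 (random ordering), E[R] = 2*n_A*n_B/(n_A+n_B) + 1 = 2*8*8/16 + 1 = 9.0000.
        Var[R] = 2*n_A*n_B*(2*n_A*n_B - n_A - n_B) / ((n_A+n_B)^2 * (n_A+n_B-1)) = 14336/3840 = 3.7333.
        SD[R] = 1.9322.
Step 4: Continuity-corrected z = (R + 0.5 - E[R]) / SD[R] = (8 + 0.5 - 9.0000) / 1.9322 = -0.2588.
Step 5: Two-sided p-value via normal approximation = 2*(1 - Phi(|z|)) = 0.795809.
Step 6: alpha = 0.05. fail to reject H0.

R = 8, z = -0.2588, p = 0.795809, fail to reject H0.


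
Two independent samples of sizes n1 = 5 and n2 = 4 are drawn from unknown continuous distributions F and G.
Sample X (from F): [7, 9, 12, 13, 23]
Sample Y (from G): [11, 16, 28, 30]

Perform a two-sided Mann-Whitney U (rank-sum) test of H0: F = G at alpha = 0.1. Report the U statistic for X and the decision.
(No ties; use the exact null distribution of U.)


Step 1: Combine and sort all 9 observations; assign midranks.
sorted (value, group): (7,X), (9,X), (11,Y), (12,X), (13,X), (16,Y), (23,X), (28,Y), (30,Y)
ranks: 7->1, 9->2, 11->3, 12->4, 13->5, 16->6, 23->7, 28->8, 30->9
Step 2: Rank sum for X: R1 = 1 + 2 + 4 + 5 + 7 = 19.
Step 3: U_X = R1 - n1(n1+1)/2 = 19 - 5*6/2 = 19 - 15 = 4.
       U_Y = n1*n2 - U_X = 20 - 4 = 16.
Step 4: No ties, so the exact null distribution of U (based on enumerating the C(9,5) = 126 equally likely rank assignments) gives the two-sided p-value.
Step 5: p-value = 0.190476; compare to alpha = 0.1. fail to reject H0.

U_X = 4, p = 0.190476, fail to reject H0 at alpha = 0.1.


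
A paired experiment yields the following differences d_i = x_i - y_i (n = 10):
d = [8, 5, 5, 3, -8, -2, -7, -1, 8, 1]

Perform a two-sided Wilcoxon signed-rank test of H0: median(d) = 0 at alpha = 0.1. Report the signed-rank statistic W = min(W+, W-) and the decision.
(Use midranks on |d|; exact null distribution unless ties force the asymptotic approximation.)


Step 1: Drop any zero differences (none here) and take |d_i|.
|d| = [8, 5, 5, 3, 8, 2, 7, 1, 8, 1]
Step 2: Midrank |d_i| (ties get averaged ranks).
ranks: |8|->9, |5|->5.5, |5|->5.5, |3|->4, |8|->9, |2|->3, |7|->7, |1|->1.5, |8|->9, |1|->1.5
Step 3: Attach original signs; sum ranks with positive sign and with negative sign.
W+ = 9 + 5.5 + 5.5 + 4 + 9 + 1.5 = 34.5
W- = 9 + 3 + 7 + 1.5 = 20.5
(Check: W+ + W- = 55 should equal n(n+1)/2 = 55.)
Step 4: Test statistic W = min(W+, W-) = 20.5.
Step 5: Ties in |d|, so use the tie-corrected normal approximation.
        E[W] = n(n+1)/4 = 10*11/4 = 27.5.
        Tie groups: |d|=1 (t=2), |d|=5 (t=2), |d|=8 (t=3); sum(t^3 - t) = 36.
        Var[W] = n(n+1)(2n+1)/24 - sum(t^3-t)/48 = 2310/24 - 36/48 = 95.5.
        z = (W - E[W]) / sqrt(Var[W]) = (20.5 - 27.5) / 9.7724 = -0.7163.
        Two-sided p = 2*Phi(z) = 0.473805.
Step 6: alpha = 0.1. fail to reject H0.

W+ = 34.5, W- = 20.5, W = min = 20.5, p = 0.473805, fail to reject H0.


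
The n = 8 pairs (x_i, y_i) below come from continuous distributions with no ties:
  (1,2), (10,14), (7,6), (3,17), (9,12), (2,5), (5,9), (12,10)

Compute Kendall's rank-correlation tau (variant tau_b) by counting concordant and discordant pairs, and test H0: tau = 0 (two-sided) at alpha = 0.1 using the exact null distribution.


Step 1: Enumerate the 28 unordered pairs (i,j) with i<j and classify each by sign(x_j-x_i) * sign(y_j-y_i).
  (1,2):dx=+9,dy=+12->C; (1,3):dx=+6,dy=+4->C; (1,4):dx=+2,dy=+15->C; (1,5):dx=+8,dy=+10->C
  (1,6):dx=+1,dy=+3->C; (1,7):dx=+4,dy=+7->C; (1,8):dx=+11,dy=+8->C; (2,3):dx=-3,dy=-8->C
  (2,4):dx=-7,dy=+3->D; (2,5):dx=-1,dy=-2->C; (2,6):dx=-8,dy=-9->C; (2,7):dx=-5,dy=-5->C
  (2,8):dx=+2,dy=-4->D; (3,4):dx=-4,dy=+11->D; (3,5):dx=+2,dy=+6->C; (3,6):dx=-5,dy=-1->C
  (3,7):dx=-2,dy=+3->D; (3,8):dx=+5,dy=+4->C; (4,5):dx=+6,dy=-5->D; (4,6):dx=-1,dy=-12->C
  (4,7):dx=+2,dy=-8->D; (4,8):dx=+9,dy=-7->D; (5,6):dx=-7,dy=-7->C; (5,7):dx=-4,dy=-3->C
  (5,8):dx=+3,dy=-2->D; (6,7):dx=+3,dy=+4->C; (6,8):dx=+10,dy=+5->C; (7,8):dx=+7,dy=+1->C
Step 2: C = 20, D = 8, total pairs = 28.
Step 3: tau = (C - D)/(n(n-1)/2) = (20 - 8)/28 = 0.428571.
Step 4: Exact two-sided p-value (enumerate n! = 40320 permutations of y under H0): p = 0.178869.
Step 5: alpha = 0.1. fail to reject H0.

tau_b = 0.4286 (C=20, D=8), p = 0.178869, fail to reject H0.


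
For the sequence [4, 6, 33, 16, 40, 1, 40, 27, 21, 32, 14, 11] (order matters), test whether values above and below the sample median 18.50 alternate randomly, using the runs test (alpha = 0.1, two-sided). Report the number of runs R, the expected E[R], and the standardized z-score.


Step 1: Compute median = 18.50; label A = above, B = below.
Labels in order: BBABABAAAABB  (n_A = 6, n_B = 6)
Step 2: Count runs R = 7.
Step 3: Under H0 (random ordering), E[R] = 2*n_A*n_B/(n_A+n_B) + 1 = 2*6*6/12 + 1 = 7.0000.
        Var[R] = 2*n_A*n_B*(2*n_A*n_B - n_A - n_B) / ((n_A+n_B)^2 * (n_A+n_B-1)) = 4320/1584 = 2.7273.
        SD[R] = 1.6514.
Step 4: R = E[R], so z = 0 with no continuity correction.
Step 5: Two-sided p-value via normal approximation = 2*(1 - Phi(|z|)) = 1.000000.
Step 6: alpha = 0.1. fail to reject H0.

R = 7, z = 0.0000, p = 1.000000, fail to reject H0.


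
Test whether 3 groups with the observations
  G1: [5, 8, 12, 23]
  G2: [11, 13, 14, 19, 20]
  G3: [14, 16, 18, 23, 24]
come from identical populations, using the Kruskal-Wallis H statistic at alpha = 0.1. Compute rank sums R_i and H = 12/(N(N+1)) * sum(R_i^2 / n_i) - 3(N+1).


Step 1: Combine all N = 14 observations and assign midranks.
sorted (value, group, rank): (5,G1,1), (8,G1,2), (11,G2,3), (12,G1,4), (13,G2,5), (14,G2,6.5), (14,G3,6.5), (16,G3,8), (18,G3,9), (19,G2,10), (20,G2,11), (23,G1,12.5), (23,G3,12.5), (24,G3,14)
Step 2: Sum ranks within each group.
R_1 = 19.5 (n_1 = 4)
R_2 = 35.5 (n_2 = 5)
R_3 = 50 (n_3 = 5)
Step 3: H = 12/(N(N+1)) * sum(R_i^2/n_i) - 3(N+1)
     = 12/(14*15) * (19.5^2/4 + 35.5^2/5 + 50^2/5) - 3*15
     = 0.057143 * 847.112 - 45
     = 3.406429.
Step 4: Ties present; correction factor C = 1 - 12/(14^3 - 14) = 0.995604. Corrected H = 3.406429 / 0.995604 = 3.421468.
Step 5: Under H0, H ~ chi^2(2); p-value = 0.180733.
Step 6: alpha = 0.1. fail to reject H0.

H = 3.4215, df = 2, p = 0.180733, fail to reject H0.


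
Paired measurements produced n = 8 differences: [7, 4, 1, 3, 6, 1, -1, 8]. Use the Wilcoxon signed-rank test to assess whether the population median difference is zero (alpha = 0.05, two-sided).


Step 1: Drop any zero differences (none here) and take |d_i|.
|d| = [7, 4, 1, 3, 6, 1, 1, 8]
Step 2: Midrank |d_i| (ties get averaged ranks).
ranks: |7|->7, |4|->5, |1|->2, |3|->4, |6|->6, |1|->2, |1|->2, |8|->8
Step 3: Attach original signs; sum ranks with positive sign and with negative sign.
W+ = 7 + 5 + 2 + 4 + 6 + 2 + 8 = 34
W- = 2 = 2
(Check: W+ + W- = 36 should equal n(n+1)/2 = 36.)
Step 4: Test statistic W = min(W+, W-) = 2.
Step 5: Ties in |d|, so use the tie-corrected normal approximation.
        E[W] = n(n+1)/4 = 8*9/4 = 18.
        Tie groups: |d|=1 (t=3); sum(t^3 - t) = 24.
        Var[W] = n(n+1)(2n+1)/24 - sum(t^3-t)/48 = 1224/24 - 24/48 = 50.5.
        z = (W - E[W]) / sqrt(Var[W]) = (2 - 18) / 7.1063 = -2.2515.
        Two-sided p = 2*Phi(z) = 0.024353.
Step 6: alpha = 0.05. reject H0.

W+ = 34, W- = 2, W = min = 2, p = 0.024353, reject H0.


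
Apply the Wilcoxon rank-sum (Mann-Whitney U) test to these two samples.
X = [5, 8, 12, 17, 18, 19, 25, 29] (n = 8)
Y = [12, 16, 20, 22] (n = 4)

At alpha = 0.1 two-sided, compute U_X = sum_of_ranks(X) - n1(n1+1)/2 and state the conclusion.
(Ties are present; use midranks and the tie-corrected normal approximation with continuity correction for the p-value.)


Step 1: Combine and sort all 12 observations; assign midranks.
sorted (value, group): (5,X), (8,X), (12,X), (12,Y), (16,Y), (17,X), (18,X), (19,X), (20,Y), (22,Y), (25,X), (29,X)
ranks: 5->1, 8->2, 12->3.5, 12->3.5, 16->5, 17->6, 18->7, 19->8, 20->9, 22->10, 25->11, 29->12
Step 2: Rank sum for X: R1 = 1 + 2 + 3.5 + 6 + 7 + 8 + 11 + 12 = 50.5.
Step 3: U_X = R1 - n1(n1+1)/2 = 50.5 - 8*9/2 = 50.5 - 36 = 14.5.
       U_Y = n1*n2 - U_X = 32 - 14.5 = 17.5.
Step 4: Ties are present, so use the tie-corrected normal approximation (with continuity correction) for the p-value.
Step 5: p-value = 0.864901; compare to alpha = 0.1. fail to reject H0.

U_X = 14.5, p = 0.864901, fail to reject H0 at alpha = 0.1.


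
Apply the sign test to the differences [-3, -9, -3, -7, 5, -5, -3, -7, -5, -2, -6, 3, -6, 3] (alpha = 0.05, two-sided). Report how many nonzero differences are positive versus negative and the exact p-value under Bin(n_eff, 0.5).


Step 1: Discard zero differences. Original n = 14; n_eff = number of nonzero differences = 14.
Nonzero differences (with sign): -3, -9, -3, -7, +5, -5, -3, -7, -5, -2, -6, +3, -6, +3
Step 2: Count signs: positive = 3, negative = 11.
Step 3: Under H0: P(positive) = 0.5, so the number of positives S ~ Bin(14, 0.5).
Step 4: Two-sided exact p-value = sum of Bin(14,0.5) probabilities at or below the observed probability = 0.057373.
Step 5: alpha = 0.05. fail to reject H0.

n_eff = 14, pos = 3, neg = 11, p = 0.057373, fail to reject H0.


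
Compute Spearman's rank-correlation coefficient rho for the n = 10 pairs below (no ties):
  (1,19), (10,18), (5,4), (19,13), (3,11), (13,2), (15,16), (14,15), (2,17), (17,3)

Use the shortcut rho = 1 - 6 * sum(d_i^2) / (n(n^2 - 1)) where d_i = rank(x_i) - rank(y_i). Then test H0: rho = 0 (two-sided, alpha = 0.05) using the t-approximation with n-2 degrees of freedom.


Step 1: Rank x and y separately (midranks; no ties here).
rank(x): 1->1, 10->5, 5->4, 19->10, 3->3, 13->6, 15->8, 14->7, 2->2, 17->9
rank(y): 19->10, 18->9, 4->3, 13->5, 11->4, 2->1, 16->7, 15->6, 17->8, 3->2
Step 2: d_i = R_x(i) - R_y(i); compute d_i^2.
  (1-10)^2=81, (5-9)^2=16, (4-3)^2=1, (10-5)^2=25, (3-4)^2=1, (6-1)^2=25, (8-7)^2=1, (7-6)^2=1, (2-8)^2=36, (9-2)^2=49
sum(d^2) = 236.
Step 3: rho = 1 - 6*236 / (10*(10^2 - 1)) = 1 - 1416/990 = -0.430303.
Step 4: Under H0, t = rho * sqrt((n-2)/(1-rho^2)) = -1.3483 ~ t(8).
Step 5: Two-sided p-value from the t-distribution with 8 df = 0.214492.
Step 6: alpha = 0.05. fail to reject H0.

rho = -0.4303, p = 0.214492, fail to reject H0 at alpha = 0.05.


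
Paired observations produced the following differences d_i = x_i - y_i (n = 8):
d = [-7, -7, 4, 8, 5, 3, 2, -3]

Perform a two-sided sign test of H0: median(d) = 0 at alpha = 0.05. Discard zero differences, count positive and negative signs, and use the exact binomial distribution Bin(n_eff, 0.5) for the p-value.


Step 1: Discard zero differences. Original n = 8; n_eff = number of nonzero differences = 8.
Nonzero differences (with sign): -7, -7, +4, +8, +5, +3, +2, -3
Step 2: Count signs: positive = 5, negative = 3.
Step 3: Under H0: P(positive) = 0.5, so the number of positives S ~ Bin(8, 0.5).
Step 4: Two-sided exact p-value = sum of Bin(8,0.5) probabilities at or below the observed probability = 0.726562.
Step 5: alpha = 0.05. fail to reject H0.

n_eff = 8, pos = 5, neg = 3, p = 0.726562, fail to reject H0.


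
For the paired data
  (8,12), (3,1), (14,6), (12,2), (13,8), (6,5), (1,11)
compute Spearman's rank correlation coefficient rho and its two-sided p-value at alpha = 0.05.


Step 1: Rank x and y separately (midranks; no ties here).
rank(x): 8->4, 3->2, 14->7, 12->5, 13->6, 6->3, 1->1
rank(y): 12->7, 1->1, 6->4, 2->2, 8->5, 5->3, 11->6
Step 2: d_i = R_x(i) - R_y(i); compute d_i^2.
  (4-7)^2=9, (2-1)^2=1, (7-4)^2=9, (5-2)^2=9, (6-5)^2=1, (3-3)^2=0, (1-6)^2=25
sum(d^2) = 54.
Step 3: rho = 1 - 6*54 / (7*(7^2 - 1)) = 1 - 324/336 = 0.035714.
Step 4: Under H0, t = rho * sqrt((n-2)/(1-rho^2)) = 0.0799 ~ t(5).
Step 5: Two-sided p-value from the t-distribution with 5 df = 0.939408.
Step 6: alpha = 0.05. fail to reject H0.

rho = 0.0357, p = 0.939408, fail to reject H0 at alpha = 0.05.


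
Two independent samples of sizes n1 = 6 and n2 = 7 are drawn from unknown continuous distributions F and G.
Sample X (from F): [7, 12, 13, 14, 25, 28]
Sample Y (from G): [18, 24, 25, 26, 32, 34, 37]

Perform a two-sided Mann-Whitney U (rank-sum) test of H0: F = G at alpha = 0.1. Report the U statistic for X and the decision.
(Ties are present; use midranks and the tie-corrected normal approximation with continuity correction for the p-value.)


Step 1: Combine and sort all 13 observations; assign midranks.
sorted (value, group): (7,X), (12,X), (13,X), (14,X), (18,Y), (24,Y), (25,X), (25,Y), (26,Y), (28,X), (32,Y), (34,Y), (37,Y)
ranks: 7->1, 12->2, 13->3, 14->4, 18->5, 24->6, 25->7.5, 25->7.5, 26->9, 28->10, 32->11, 34->12, 37->13
Step 2: Rank sum for X: R1 = 1 + 2 + 3 + 4 + 7.5 + 10 = 27.5.
Step 3: U_X = R1 - n1(n1+1)/2 = 27.5 - 6*7/2 = 27.5 - 21 = 6.5.
       U_Y = n1*n2 - U_X = 42 - 6.5 = 35.5.
Step 4: Ties are present, so use the tie-corrected normal approximation (with continuity correction) for the p-value.
Step 5: p-value = 0.045204; compare to alpha = 0.1. reject H0.

U_X = 6.5, p = 0.045204, reject H0 at alpha = 0.1.


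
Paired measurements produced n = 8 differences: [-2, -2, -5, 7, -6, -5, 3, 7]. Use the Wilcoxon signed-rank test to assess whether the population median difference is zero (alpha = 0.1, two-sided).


Step 1: Drop any zero differences (none here) and take |d_i|.
|d| = [2, 2, 5, 7, 6, 5, 3, 7]
Step 2: Midrank |d_i| (ties get averaged ranks).
ranks: |2|->1.5, |2|->1.5, |5|->4.5, |7|->7.5, |6|->6, |5|->4.5, |3|->3, |7|->7.5
Step 3: Attach original signs; sum ranks with positive sign and with negative sign.
W+ = 7.5 + 3 + 7.5 = 18
W- = 1.5 + 1.5 + 4.5 + 6 + 4.5 = 18
(Check: W+ + W- = 36 should equal n(n+1)/2 = 36.)
Step 4: Test statistic W = min(W+, W-) = 18.
Step 5: Ties in |d|, so use the tie-corrected normal approximation.
        E[W] = n(n+1)/4 = 8*9/4 = 18.
        Tie groups: |d|=2 (t=2), |d|=5 (t=2), |d|=7 (t=2); sum(t^3 - t) = 18.
        Var[W] = n(n+1)(2n+1)/24 - sum(t^3-t)/48 = 1224/24 - 18/48 = 50.625.
        z = (W - E[W]) / sqrt(Var[W]) = (18 - 18) / 7.1151 = 0.0000.
        Two-sided p = 2*Phi(z) = 1.000000.
Step 6: alpha = 0.1. fail to reject H0.

W+ = 18, W- = 18, W = min = 18, p = 1.000000, fail to reject H0.


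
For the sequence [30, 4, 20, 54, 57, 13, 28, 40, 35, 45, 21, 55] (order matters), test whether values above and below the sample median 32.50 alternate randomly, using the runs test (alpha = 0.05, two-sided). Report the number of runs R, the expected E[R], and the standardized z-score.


Step 1: Compute median = 32.50; label A = above, B = below.
Labels in order: BBBAABBAAABA  (n_A = 6, n_B = 6)
Step 2: Count runs R = 6.
Step 3: Under H0 (random ordering), E[R] = 2*n_A*n_B/(n_A+n_B) + 1 = 2*6*6/12 + 1 = 7.0000.
        Var[R] = 2*n_A*n_B*(2*n_A*n_B - n_A - n_B) / ((n_A+n_B)^2 * (n_A+n_B-1)) = 4320/1584 = 2.7273.
        SD[R] = 1.6514.
Step 4: Continuity-corrected z = (R + 0.5 - E[R]) / SD[R] = (6 + 0.5 - 7.0000) / 1.6514 = -0.3028.
Step 5: Two-sided p-value via normal approximation = 2*(1 - Phi(|z|)) = 0.762069.
Step 6: alpha = 0.05. fail to reject H0.

R = 6, z = -0.3028, p = 0.762069, fail to reject H0.


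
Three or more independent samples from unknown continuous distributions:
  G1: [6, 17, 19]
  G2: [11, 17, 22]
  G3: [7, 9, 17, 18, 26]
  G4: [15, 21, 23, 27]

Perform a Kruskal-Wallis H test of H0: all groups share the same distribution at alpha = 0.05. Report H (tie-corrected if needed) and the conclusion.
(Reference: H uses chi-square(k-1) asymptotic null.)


Step 1: Combine all N = 15 observations and assign midranks.
sorted (value, group, rank): (6,G1,1), (7,G3,2), (9,G3,3), (11,G2,4), (15,G4,5), (17,G1,7), (17,G2,7), (17,G3,7), (18,G3,9), (19,G1,10), (21,G4,11), (22,G2,12), (23,G4,13), (26,G3,14), (27,G4,15)
Step 2: Sum ranks within each group.
R_1 = 18 (n_1 = 3)
R_2 = 23 (n_2 = 3)
R_3 = 35 (n_3 = 5)
R_4 = 44 (n_4 = 4)
Step 3: H = 12/(N(N+1)) * sum(R_i^2/n_i) - 3(N+1)
     = 12/(15*16) * (18^2/3 + 23^2/3 + 35^2/5 + 44^2/4) - 3*16
     = 0.050000 * 1013.33 - 48
     = 2.666667.
Step 4: Ties present; correction factor C = 1 - 24/(15^3 - 15) = 0.992857. Corrected H = 2.666667 / 0.992857 = 2.685851.
Step 5: Under H0, H ~ chi^2(3); p-value = 0.442637.
Step 6: alpha = 0.05. fail to reject H0.

H = 2.6859, df = 3, p = 0.442637, fail to reject H0.


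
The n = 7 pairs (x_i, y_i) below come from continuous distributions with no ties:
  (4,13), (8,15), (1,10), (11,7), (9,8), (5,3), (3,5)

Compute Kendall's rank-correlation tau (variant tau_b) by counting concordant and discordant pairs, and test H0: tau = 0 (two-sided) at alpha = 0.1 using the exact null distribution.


Step 1: Enumerate the 21 unordered pairs (i,j) with i<j and classify each by sign(x_j-x_i) * sign(y_j-y_i).
  (1,2):dx=+4,dy=+2->C; (1,3):dx=-3,dy=-3->C; (1,4):dx=+7,dy=-6->D; (1,5):dx=+5,dy=-5->D
  (1,6):dx=+1,dy=-10->D; (1,7):dx=-1,dy=-8->C; (2,3):dx=-7,dy=-5->C; (2,4):dx=+3,dy=-8->D
  (2,5):dx=+1,dy=-7->D; (2,6):dx=-3,dy=-12->C; (2,7):dx=-5,dy=-10->C; (3,4):dx=+10,dy=-3->D
  (3,5):dx=+8,dy=-2->D; (3,6):dx=+4,dy=-7->D; (3,7):dx=+2,dy=-5->D; (4,5):dx=-2,dy=+1->D
  (4,6):dx=-6,dy=-4->C; (4,7):dx=-8,dy=-2->C; (5,6):dx=-4,dy=-5->C; (5,7):dx=-6,dy=-3->C
  (6,7):dx=-2,dy=+2->D
Step 2: C = 10, D = 11, total pairs = 21.
Step 3: tau = (C - D)/(n(n-1)/2) = (10 - 11)/21 = -0.047619.
Step 4: Exact two-sided p-value (enumerate n! = 5040 permutations of y under H0): p = 1.000000.
Step 5: alpha = 0.1. fail to reject H0.

tau_b = -0.0476 (C=10, D=11), p = 1.000000, fail to reject H0.


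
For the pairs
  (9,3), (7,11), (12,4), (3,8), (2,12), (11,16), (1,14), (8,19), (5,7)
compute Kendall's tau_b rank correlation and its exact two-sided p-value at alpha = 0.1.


Step 1: Enumerate the 36 unordered pairs (i,j) with i<j and classify each by sign(x_j-x_i) * sign(y_j-y_i).
  (1,2):dx=-2,dy=+8->D; (1,3):dx=+3,dy=+1->C; (1,4):dx=-6,dy=+5->D; (1,5):dx=-7,dy=+9->D
  (1,6):dx=+2,dy=+13->C; (1,7):dx=-8,dy=+11->D; (1,8):dx=-1,dy=+16->D; (1,9):dx=-4,dy=+4->D
  (2,3):dx=+5,dy=-7->D; (2,4):dx=-4,dy=-3->C; (2,5):dx=-5,dy=+1->D; (2,6):dx=+4,dy=+5->C
  (2,7):dx=-6,dy=+3->D; (2,8):dx=+1,dy=+8->C; (2,9):dx=-2,dy=-4->C; (3,4):dx=-9,dy=+4->D
  (3,5):dx=-10,dy=+8->D; (3,6):dx=-1,dy=+12->D; (3,7):dx=-11,dy=+10->D; (3,8):dx=-4,dy=+15->D
  (3,9):dx=-7,dy=+3->D; (4,5):dx=-1,dy=+4->D; (4,6):dx=+8,dy=+8->C; (4,7):dx=-2,dy=+6->D
  (4,8):dx=+5,dy=+11->C; (4,9):dx=+2,dy=-1->D; (5,6):dx=+9,dy=+4->C; (5,7):dx=-1,dy=+2->D
  (5,8):dx=+6,dy=+7->C; (5,9):dx=+3,dy=-5->D; (6,7):dx=-10,dy=-2->C; (6,8):dx=-3,dy=+3->D
  (6,9):dx=-6,dy=-9->C; (7,8):dx=+7,dy=+5->C; (7,9):dx=+4,dy=-7->D; (8,9):dx=-3,dy=-12->C
Step 2: C = 14, D = 22, total pairs = 36.
Step 3: tau = (C - D)/(n(n-1)/2) = (14 - 22)/36 = -0.222222.
Step 4: Exact two-sided p-value (enumerate n! = 362880 permutations of y under H0): p = 0.476709.
Step 5: alpha = 0.1. fail to reject H0.

tau_b = -0.2222 (C=14, D=22), p = 0.476709, fail to reject H0.


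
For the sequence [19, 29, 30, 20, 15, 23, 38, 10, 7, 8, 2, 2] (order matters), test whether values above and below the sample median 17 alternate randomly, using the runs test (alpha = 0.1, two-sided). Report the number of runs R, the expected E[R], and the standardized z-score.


Step 1: Compute median = 17; label A = above, B = below.
Labels in order: AAAABAABBBBB  (n_A = 6, n_B = 6)
Step 2: Count runs R = 4.
Step 3: Under H0 (random ordering), E[R] = 2*n_A*n_B/(n_A+n_B) + 1 = 2*6*6/12 + 1 = 7.0000.
        Var[R] = 2*n_A*n_B*(2*n_A*n_B - n_A - n_B) / ((n_A+n_B)^2 * (n_A+n_B-1)) = 4320/1584 = 2.7273.
        SD[R] = 1.6514.
Step 4: Continuity-corrected z = (R + 0.5 - E[R]) / SD[R] = (4 + 0.5 - 7.0000) / 1.6514 = -1.5138.
Step 5: Two-sided p-value via normal approximation = 2*(1 - Phi(|z|)) = 0.130070.
Step 6: alpha = 0.1. fail to reject H0.

R = 4, z = -1.5138, p = 0.130070, fail to reject H0.


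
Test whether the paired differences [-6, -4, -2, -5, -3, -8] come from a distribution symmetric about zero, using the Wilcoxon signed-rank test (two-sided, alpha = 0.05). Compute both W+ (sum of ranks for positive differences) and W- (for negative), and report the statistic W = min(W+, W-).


Step 1: Drop any zero differences (none here) and take |d_i|.
|d| = [6, 4, 2, 5, 3, 8]
Step 2: Midrank |d_i| (ties get averaged ranks).
ranks: |6|->5, |4|->3, |2|->1, |5|->4, |3|->2, |8|->6
Step 3: Attach original signs; sum ranks with positive sign and with negative sign.
W+ = 0 = 0
W- = 5 + 3 + 1 + 4 + 2 + 6 = 21
(Check: W+ + W- = 21 should equal n(n+1)/2 = 21.)
Step 4: Test statistic W = min(W+, W-) = 0.
Step 5: No ties, so the exact null distribution over the 2^6 = 64 sign assignments gives the two-sided p-value = 0.031250.
Step 6: alpha = 0.05. reject H0.

W+ = 0, W- = 21, W = min = 0, p = 0.031250, reject H0.


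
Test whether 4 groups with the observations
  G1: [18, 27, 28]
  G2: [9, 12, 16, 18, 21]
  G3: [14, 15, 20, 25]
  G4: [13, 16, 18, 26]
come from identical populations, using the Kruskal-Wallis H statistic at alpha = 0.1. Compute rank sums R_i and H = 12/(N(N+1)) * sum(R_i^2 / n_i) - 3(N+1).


Step 1: Combine all N = 16 observations and assign midranks.
sorted (value, group, rank): (9,G2,1), (12,G2,2), (13,G4,3), (14,G3,4), (15,G3,5), (16,G2,6.5), (16,G4,6.5), (18,G1,9), (18,G2,9), (18,G4,9), (20,G3,11), (21,G2,12), (25,G3,13), (26,G4,14), (27,G1,15), (28,G1,16)
Step 2: Sum ranks within each group.
R_1 = 40 (n_1 = 3)
R_2 = 30.5 (n_2 = 5)
R_3 = 33 (n_3 = 4)
R_4 = 32.5 (n_4 = 4)
Step 3: H = 12/(N(N+1)) * sum(R_i^2/n_i) - 3(N+1)
     = 12/(16*17) * (40^2/3 + 30.5^2/5 + 33^2/4 + 32.5^2/4) - 3*17
     = 0.044118 * 1255.7 - 51
     = 4.398346.
Step 4: Ties present; correction factor C = 1 - 30/(16^3 - 16) = 0.992647. Corrected H = 4.398346 / 0.992647 = 4.430926.
Step 5: Under H0, H ~ chi^2(3); p-value = 0.218535.
Step 6: alpha = 0.1. fail to reject H0.

H = 4.4309, df = 3, p = 0.218535, fail to reject H0.


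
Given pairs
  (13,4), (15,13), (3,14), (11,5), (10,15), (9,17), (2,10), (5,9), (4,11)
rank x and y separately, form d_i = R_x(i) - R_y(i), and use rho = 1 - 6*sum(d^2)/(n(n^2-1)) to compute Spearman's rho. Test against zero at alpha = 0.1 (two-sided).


Step 1: Rank x and y separately (midranks; no ties here).
rank(x): 13->8, 15->9, 3->2, 11->7, 10->6, 9->5, 2->1, 5->4, 4->3
rank(y): 4->1, 13->6, 14->7, 5->2, 15->8, 17->9, 10->4, 9->3, 11->5
Step 2: d_i = R_x(i) - R_y(i); compute d_i^2.
  (8-1)^2=49, (9-6)^2=9, (2-7)^2=25, (7-2)^2=25, (6-8)^2=4, (5-9)^2=16, (1-4)^2=9, (4-3)^2=1, (3-5)^2=4
sum(d^2) = 142.
Step 3: rho = 1 - 6*142 / (9*(9^2 - 1)) = 1 - 852/720 = -0.183333.
Step 4: Under H0, t = rho * sqrt((n-2)/(1-rho^2)) = -0.4934 ~ t(7).
Step 5: Two-sided p-value from the t-distribution with 7 df = 0.636820.
Step 6: alpha = 0.1. fail to reject H0.

rho = -0.1833, p = 0.636820, fail to reject H0 at alpha = 0.1.


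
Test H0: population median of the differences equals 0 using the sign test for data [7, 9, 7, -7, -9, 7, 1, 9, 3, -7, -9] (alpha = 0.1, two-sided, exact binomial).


Step 1: Discard zero differences. Original n = 11; n_eff = number of nonzero differences = 11.
Nonzero differences (with sign): +7, +9, +7, -7, -9, +7, +1, +9, +3, -7, -9
Step 2: Count signs: positive = 7, negative = 4.
Step 3: Under H0: P(positive) = 0.5, so the number of positives S ~ Bin(11, 0.5).
Step 4: Two-sided exact p-value = sum of Bin(11,0.5) probabilities at or below the observed probability = 0.548828.
Step 5: alpha = 0.1. fail to reject H0.

n_eff = 11, pos = 7, neg = 4, p = 0.548828, fail to reject H0.


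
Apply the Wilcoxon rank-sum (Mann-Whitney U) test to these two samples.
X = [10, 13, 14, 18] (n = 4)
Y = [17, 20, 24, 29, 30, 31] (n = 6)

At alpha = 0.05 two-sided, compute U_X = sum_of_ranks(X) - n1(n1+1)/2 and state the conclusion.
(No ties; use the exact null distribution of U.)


Step 1: Combine and sort all 10 observations; assign midranks.
sorted (value, group): (10,X), (13,X), (14,X), (17,Y), (18,X), (20,Y), (24,Y), (29,Y), (30,Y), (31,Y)
ranks: 10->1, 13->2, 14->3, 17->4, 18->5, 20->6, 24->7, 29->8, 30->9, 31->10
Step 2: Rank sum for X: R1 = 1 + 2 + 3 + 5 = 11.
Step 3: U_X = R1 - n1(n1+1)/2 = 11 - 4*5/2 = 11 - 10 = 1.
       U_Y = n1*n2 - U_X = 24 - 1 = 23.
Step 4: No ties, so the exact null distribution of U (based on enumerating the C(10,4) = 210 equally likely rank assignments) gives the two-sided p-value.
Step 5: p-value = 0.019048; compare to alpha = 0.05. reject H0.

U_X = 1, p = 0.019048, reject H0 at alpha = 0.05.


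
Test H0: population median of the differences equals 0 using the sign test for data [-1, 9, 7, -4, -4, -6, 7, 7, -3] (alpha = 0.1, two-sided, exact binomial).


Step 1: Discard zero differences. Original n = 9; n_eff = number of nonzero differences = 9.
Nonzero differences (with sign): -1, +9, +7, -4, -4, -6, +7, +7, -3
Step 2: Count signs: positive = 4, negative = 5.
Step 3: Under H0: P(positive) = 0.5, so the number of positives S ~ Bin(9, 0.5).
Step 4: Two-sided exact p-value = sum of Bin(9,0.5) probabilities at or below the observed probability = 1.000000.
Step 5: alpha = 0.1. fail to reject H0.

n_eff = 9, pos = 4, neg = 5, p = 1.000000, fail to reject H0.


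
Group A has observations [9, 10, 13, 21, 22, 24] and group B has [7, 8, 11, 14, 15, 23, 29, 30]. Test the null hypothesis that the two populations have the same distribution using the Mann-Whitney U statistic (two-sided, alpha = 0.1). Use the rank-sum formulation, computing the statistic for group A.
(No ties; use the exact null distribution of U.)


Step 1: Combine and sort all 14 observations; assign midranks.
sorted (value, group): (7,Y), (8,Y), (9,X), (10,X), (11,Y), (13,X), (14,Y), (15,Y), (21,X), (22,X), (23,Y), (24,X), (29,Y), (30,Y)
ranks: 7->1, 8->2, 9->3, 10->4, 11->5, 13->6, 14->7, 15->8, 21->9, 22->10, 23->11, 24->12, 29->13, 30->14
Step 2: Rank sum for X: R1 = 3 + 4 + 6 + 9 + 10 + 12 = 44.
Step 3: U_X = R1 - n1(n1+1)/2 = 44 - 6*7/2 = 44 - 21 = 23.
       U_Y = n1*n2 - U_X = 48 - 23 = 25.
Step 4: No ties, so the exact null distribution of U (based on enumerating the C(14,6) = 3003 equally likely rank assignments) gives the two-sided p-value.
Step 5: p-value = 0.949717; compare to alpha = 0.1. fail to reject H0.

U_X = 23, p = 0.949717, fail to reject H0 at alpha = 0.1.


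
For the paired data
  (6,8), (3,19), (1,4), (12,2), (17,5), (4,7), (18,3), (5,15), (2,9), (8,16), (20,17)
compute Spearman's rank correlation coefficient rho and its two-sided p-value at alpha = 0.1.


Step 1: Rank x and y separately (midranks; no ties here).
rank(x): 6->6, 3->3, 1->1, 12->8, 17->9, 4->4, 18->10, 5->5, 2->2, 8->7, 20->11
rank(y): 8->6, 19->11, 4->3, 2->1, 5->4, 7->5, 3->2, 15->8, 9->7, 16->9, 17->10
Step 2: d_i = R_x(i) - R_y(i); compute d_i^2.
  (6-6)^2=0, (3-11)^2=64, (1-3)^2=4, (8-1)^2=49, (9-4)^2=25, (4-5)^2=1, (10-2)^2=64, (5-8)^2=9, (2-7)^2=25, (7-9)^2=4, (11-10)^2=1
sum(d^2) = 246.
Step 3: rho = 1 - 6*246 / (11*(11^2 - 1)) = 1 - 1476/1320 = -0.118182.
Step 4: Under H0, t = rho * sqrt((n-2)/(1-rho^2)) = -0.3570 ~ t(9).
Step 5: Two-sided p-value from the t-distribution with 9 df = 0.729285.
Step 6: alpha = 0.1. fail to reject H0.

rho = -0.1182, p = 0.729285, fail to reject H0 at alpha = 0.1.


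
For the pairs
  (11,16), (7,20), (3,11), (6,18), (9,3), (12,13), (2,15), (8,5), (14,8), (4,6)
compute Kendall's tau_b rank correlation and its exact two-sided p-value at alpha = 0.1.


Step 1: Enumerate the 45 unordered pairs (i,j) with i<j and classify each by sign(x_j-x_i) * sign(y_j-y_i).
  (1,2):dx=-4,dy=+4->D; (1,3):dx=-8,dy=-5->C; (1,4):dx=-5,dy=+2->D; (1,5):dx=-2,dy=-13->C
  (1,6):dx=+1,dy=-3->D; (1,7):dx=-9,dy=-1->C; (1,8):dx=-3,dy=-11->C; (1,9):dx=+3,dy=-8->D
  (1,10):dx=-7,dy=-10->C; (2,3):dx=-4,dy=-9->C; (2,4):dx=-1,dy=-2->C; (2,5):dx=+2,dy=-17->D
  (2,6):dx=+5,dy=-7->D; (2,7):dx=-5,dy=-5->C; (2,8):dx=+1,dy=-15->D; (2,9):dx=+7,dy=-12->D
  (2,10):dx=-3,dy=-14->C; (3,4):dx=+3,dy=+7->C; (3,5):dx=+6,dy=-8->D; (3,6):dx=+9,dy=+2->C
  (3,7):dx=-1,dy=+4->D; (3,8):dx=+5,dy=-6->D; (3,9):dx=+11,dy=-3->D; (3,10):dx=+1,dy=-5->D
  (4,5):dx=+3,dy=-15->D; (4,6):dx=+6,dy=-5->D; (4,7):dx=-4,dy=-3->C; (4,8):dx=+2,dy=-13->D
  (4,9):dx=+8,dy=-10->D; (4,10):dx=-2,dy=-12->C; (5,6):dx=+3,dy=+10->C; (5,7):dx=-7,dy=+12->D
  (5,8):dx=-1,dy=+2->D; (5,9):dx=+5,dy=+5->C; (5,10):dx=-5,dy=+3->D; (6,7):dx=-10,dy=+2->D
  (6,8):dx=-4,dy=-8->C; (6,9):dx=+2,dy=-5->D; (6,10):dx=-8,dy=-7->C; (7,8):dx=+6,dy=-10->D
  (7,9):dx=+12,dy=-7->D; (7,10):dx=+2,dy=-9->D; (8,9):dx=+6,dy=+3->C; (8,10):dx=-4,dy=+1->D
  (9,10):dx=-10,dy=-2->C
Step 2: C = 19, D = 26, total pairs = 45.
Step 3: tau = (C - D)/(n(n-1)/2) = (19 - 26)/45 = -0.155556.
Step 4: Exact two-sided p-value (enumerate n! = 3628800 permutations of y under H0): p = 0.600654.
Step 5: alpha = 0.1. fail to reject H0.

tau_b = -0.1556 (C=19, D=26), p = 0.600654, fail to reject H0.


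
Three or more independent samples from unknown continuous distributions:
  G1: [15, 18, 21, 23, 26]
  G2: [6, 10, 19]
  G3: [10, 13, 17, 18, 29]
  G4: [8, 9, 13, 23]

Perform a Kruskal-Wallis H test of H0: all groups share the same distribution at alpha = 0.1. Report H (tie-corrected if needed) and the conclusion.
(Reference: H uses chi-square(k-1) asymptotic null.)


Step 1: Combine all N = 17 observations and assign midranks.
sorted (value, group, rank): (6,G2,1), (8,G4,2), (9,G4,3), (10,G2,4.5), (10,G3,4.5), (13,G3,6.5), (13,G4,6.5), (15,G1,8), (17,G3,9), (18,G1,10.5), (18,G3,10.5), (19,G2,12), (21,G1,13), (23,G1,14.5), (23,G4,14.5), (26,G1,16), (29,G3,17)
Step 2: Sum ranks within each group.
R_1 = 62 (n_1 = 5)
R_2 = 17.5 (n_2 = 3)
R_3 = 47.5 (n_3 = 5)
R_4 = 26 (n_4 = 4)
Step 3: H = 12/(N(N+1)) * sum(R_i^2/n_i) - 3(N+1)
     = 12/(17*18) * (62^2/5 + 17.5^2/3 + 47.5^2/5 + 26^2/4) - 3*18
     = 0.039216 * 1491.13 - 54
     = 4.475817.
Step 4: Ties present; correction factor C = 1 - 24/(17^3 - 17) = 0.995098. Corrected H = 4.475817 / 0.995098 = 4.497865.
Step 5: Under H0, H ~ chi^2(3); p-value = 0.212481.
Step 6: alpha = 0.1. fail to reject H0.

H = 4.4979, df = 3, p = 0.212481, fail to reject H0.


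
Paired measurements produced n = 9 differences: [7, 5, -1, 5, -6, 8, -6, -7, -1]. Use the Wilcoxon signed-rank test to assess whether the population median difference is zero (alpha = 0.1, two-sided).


Step 1: Drop any zero differences (none here) and take |d_i|.
|d| = [7, 5, 1, 5, 6, 8, 6, 7, 1]
Step 2: Midrank |d_i| (ties get averaged ranks).
ranks: |7|->7.5, |5|->3.5, |1|->1.5, |5|->3.5, |6|->5.5, |8|->9, |6|->5.5, |7|->7.5, |1|->1.5
Step 3: Attach original signs; sum ranks with positive sign and with negative sign.
W+ = 7.5 + 3.5 + 3.5 + 9 = 23.5
W- = 1.5 + 5.5 + 5.5 + 7.5 + 1.5 = 21.5
(Check: W+ + W- = 45 should equal n(n+1)/2 = 45.)
Step 4: Test statistic W = min(W+, W-) = 21.5.
Step 5: Ties in |d|, so use the tie-corrected normal approximation.
        E[W] = n(n+1)/4 = 9*10/4 = 22.5.
        Tie groups: |d|=1 (t=2), |d|=5 (t=2), |d|=6 (t=2), |d|=7 (t=2); sum(t^3 - t) = 24.
        Var[W] = n(n+1)(2n+1)/24 - sum(t^3-t)/48 = 1710/24 - 24/48 = 70.75.
        z = (W - E[W]) / sqrt(Var[W]) = (21.5 - 22.5) / 8.4113 = -0.1189.
        Two-sided p = 2*Phi(z) = 0.905364.
Step 6: alpha = 0.1. fail to reject H0.

W+ = 23.5, W- = 21.5, W = min = 21.5, p = 0.905364, fail to reject H0.


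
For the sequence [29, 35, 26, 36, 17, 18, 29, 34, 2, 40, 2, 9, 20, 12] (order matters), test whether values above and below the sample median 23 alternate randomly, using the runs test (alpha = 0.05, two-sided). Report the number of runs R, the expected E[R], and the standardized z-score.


Step 1: Compute median = 23; label A = above, B = below.
Labels in order: AAAABBAABABBBB  (n_A = 7, n_B = 7)
Step 2: Count runs R = 6.
Step 3: Under H0 (random ordering), E[R] = 2*n_A*n_B/(n_A+n_B) + 1 = 2*7*7/14 + 1 = 8.0000.
        Var[R] = 2*n_A*n_B*(2*n_A*n_B - n_A - n_B) / ((n_A+n_B)^2 * (n_A+n_B-1)) = 8232/2548 = 3.2308.
        SD[R] = 1.7974.
Step 4: Continuity-corrected z = (R + 0.5 - E[R]) / SD[R] = (6 + 0.5 - 8.0000) / 1.7974 = -0.8345.
Step 5: Two-sided p-value via normal approximation = 2*(1 - Phi(|z|)) = 0.403986.
Step 6: alpha = 0.05. fail to reject H0.

R = 6, z = -0.8345, p = 0.403986, fail to reject H0.


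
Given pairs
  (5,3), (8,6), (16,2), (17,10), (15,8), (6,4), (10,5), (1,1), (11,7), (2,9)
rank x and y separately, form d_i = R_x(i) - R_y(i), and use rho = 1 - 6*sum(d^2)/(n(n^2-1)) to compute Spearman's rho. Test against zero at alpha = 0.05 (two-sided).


Step 1: Rank x and y separately (midranks; no ties here).
rank(x): 5->3, 8->5, 16->9, 17->10, 15->8, 6->4, 10->6, 1->1, 11->7, 2->2
rank(y): 3->3, 6->6, 2->2, 10->10, 8->8, 4->4, 5->5, 1->1, 7->7, 9->9
Step 2: d_i = R_x(i) - R_y(i); compute d_i^2.
  (3-3)^2=0, (5-6)^2=1, (9-2)^2=49, (10-10)^2=0, (8-8)^2=0, (4-4)^2=0, (6-5)^2=1, (1-1)^2=0, (7-7)^2=0, (2-9)^2=49
sum(d^2) = 100.
Step 3: rho = 1 - 6*100 / (10*(10^2 - 1)) = 1 - 600/990 = 0.393939.
Step 4: Under H0, t = rho * sqrt((n-2)/(1-rho^2)) = 1.2123 ~ t(8).
Step 5: Two-sided p-value from the t-distribution with 8 df = 0.259998.
Step 6: alpha = 0.05. fail to reject H0.

rho = 0.3939, p = 0.259998, fail to reject H0 at alpha = 0.05.
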